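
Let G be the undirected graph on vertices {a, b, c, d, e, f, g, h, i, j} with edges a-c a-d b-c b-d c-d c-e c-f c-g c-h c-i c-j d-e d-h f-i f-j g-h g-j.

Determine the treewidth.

A width-2 tree decomposition is:
Bags: B1 = {c, g, j}  B2 = {c, f, j}  B3 = {c, g, h}  B4 = {c, d, h}  B5 = {c, f, i}  B6 = {b, c, d}  B7 = {a, c, d}  B8 = {c, d, e}
Tree: B1–B2, B1–B3, B3–B4, B2–B5, B4–B6, B4–B7, B6–B8
The largest bag has 3 vertices, giving width 2; this decomposition certifies tw(G) ≤ 2. For the lower bound, the 3 vertices {c, d, e} are pairwise adjacent, and any tree decomposition puts a clique entirely inside one bag — forcing width ≥ 2. Combining the bounds, tw(G) = 2.

2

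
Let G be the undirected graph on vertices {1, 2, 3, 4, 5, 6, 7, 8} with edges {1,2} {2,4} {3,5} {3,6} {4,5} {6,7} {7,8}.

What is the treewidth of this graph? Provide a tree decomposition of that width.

Treewidth 1.
One such decomposition:
Bags: B1 = {7, 8}  B2 = {6, 7}  B3 = {3, 6}  B4 = {3, 5}  B5 = {4, 5}  B6 = {2, 4}  B7 = {1, 2}
Tree: B1–B2, B2–B3, B3–B4, B4–B5, B5–B6, B6–B7

Every bag has size at most 2, so the width is 2 − 1 = 1 and tw(G) ≤ 1. G has an edge, so its treewidth is at least 1. The upper and lower bounds meet at 1, so that is the treewidth.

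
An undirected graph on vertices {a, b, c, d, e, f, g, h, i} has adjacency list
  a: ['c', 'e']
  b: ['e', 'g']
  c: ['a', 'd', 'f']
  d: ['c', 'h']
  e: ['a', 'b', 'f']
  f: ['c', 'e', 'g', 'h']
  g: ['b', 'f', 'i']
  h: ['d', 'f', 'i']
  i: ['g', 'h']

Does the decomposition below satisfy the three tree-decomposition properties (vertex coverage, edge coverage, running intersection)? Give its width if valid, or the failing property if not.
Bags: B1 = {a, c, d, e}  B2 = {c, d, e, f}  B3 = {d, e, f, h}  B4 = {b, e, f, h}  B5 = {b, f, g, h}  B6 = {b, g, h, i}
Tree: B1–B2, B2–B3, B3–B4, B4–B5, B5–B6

Yes; width 3.

Every vertex of G appears in some bag (union = {a, b, c, d, e, f, g, h, i}); every edge is covered by a bag; and for each vertex v the set of bags containing v is connected in the bag tree. The decomposition is therefore valid. The largest bag has 4 vertices, so the width is 3.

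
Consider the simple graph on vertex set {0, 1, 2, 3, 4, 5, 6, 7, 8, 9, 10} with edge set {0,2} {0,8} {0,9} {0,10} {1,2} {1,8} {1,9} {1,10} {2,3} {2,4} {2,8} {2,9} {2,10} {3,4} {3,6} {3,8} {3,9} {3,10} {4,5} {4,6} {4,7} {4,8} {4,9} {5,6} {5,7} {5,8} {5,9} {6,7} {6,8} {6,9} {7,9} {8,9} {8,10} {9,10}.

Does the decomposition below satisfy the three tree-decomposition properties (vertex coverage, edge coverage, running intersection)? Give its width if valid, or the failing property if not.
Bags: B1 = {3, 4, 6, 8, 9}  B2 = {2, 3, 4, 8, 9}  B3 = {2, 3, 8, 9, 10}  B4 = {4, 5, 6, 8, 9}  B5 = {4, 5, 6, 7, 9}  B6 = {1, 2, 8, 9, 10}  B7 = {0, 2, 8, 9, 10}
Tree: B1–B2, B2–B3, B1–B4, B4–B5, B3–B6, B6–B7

Yes; width 4.

Every vertex of G appears in some bag (union = {0, 1, 2, 3, 4, 5, 6, 7, 8, 9, 10}); every edge is covered by a bag; and for each vertex v the set of bags containing v is connected in the bag tree. The decomposition is therefore valid. The largest bag has 5 vertices, so the width is 4.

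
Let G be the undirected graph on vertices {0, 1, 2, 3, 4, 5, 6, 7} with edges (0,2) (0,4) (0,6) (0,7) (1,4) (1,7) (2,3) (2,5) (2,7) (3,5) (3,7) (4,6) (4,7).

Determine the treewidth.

2

A width-2 tree decomposition is:
Bags: B1 = {0, 4, 7}  B2 = {0, 2, 7}  B3 = {1, 4, 7}  B4 = {0, 4, 6}  B5 = {2, 3, 7}  B6 = {2, 3, 5}
Tree: B1–B2, B1–B3, B1–B4, B2–B5, B5–B6
Each bag holds 3 vertices, so the decomposition has width 2, which upper-bounds the treewidth. Conversely, {2, 3, 5} is a clique of size 3, and the vertices of any clique must share a bag in every tree decomposition; so some bag has ≥ 3 vertices and tw(G) ≥ 2. Hence tw(G) = 2 exactly.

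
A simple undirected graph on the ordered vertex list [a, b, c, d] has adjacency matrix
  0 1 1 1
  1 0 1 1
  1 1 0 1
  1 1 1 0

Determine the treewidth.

3

A width-3 tree decomposition is:
Bags: B1 = {a, b, c, d}
Tree: (single bag)
A single bag containing all 4 vertices is trivially a valid decomposition of width 3. Conversely, {a, b, c, d} is a clique of size 4, and the vertices of any clique must share a bag in every tree decomposition; so some bag has ≥ 4 vertices and tw(G) ≥ 3. Hence tw(G) = 3 exactly.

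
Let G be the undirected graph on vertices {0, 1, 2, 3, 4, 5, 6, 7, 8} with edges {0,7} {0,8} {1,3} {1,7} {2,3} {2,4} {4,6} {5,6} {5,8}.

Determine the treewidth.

2

A width-2 tree decomposition is:
Bags: B1 = {1, 3, 7}  B2 = {0, 3, 7}  B3 = {0, 3, 8}  B4 = {3, 5, 8}  B5 = {3, 5, 6}  B6 = {3, 4, 6}  B7 = {2, 3, 4}
Tree: B1–B2, B2–B3, B3–B4, B4–B5, B5–B6, B6–B7
The largest bag has 3 vertices, giving width 2; this decomposition certifies tw(G) ≤ 2. Since 3–1–7–0–8–5–6–4–2–3 is a cycle in G, G is not acyclic. Forests are exactly the graphs of treewidth ≤ 1, so tw(G) ≥ 2. Therefore the treewidth is 2.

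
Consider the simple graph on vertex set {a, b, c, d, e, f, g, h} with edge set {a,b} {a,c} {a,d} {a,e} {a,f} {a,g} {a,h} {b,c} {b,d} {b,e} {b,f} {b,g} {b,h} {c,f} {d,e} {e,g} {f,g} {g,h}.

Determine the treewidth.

3

A width-3 tree decomposition is:
Bags: B1 = {a, b, c, f}  B2 = {a, b, f, g}  B3 = {a, b, e, g}  B4 = {a, b, g, h}  B5 = {a, b, d, e}
Tree: B1–B2, B2–B3, B2–B4, B3–B5
Each bag holds 4 vertices, so the decomposition has width 3, which upper-bounds the treewidth. On the other hand G contains the 4-clique {a, b, d, e}. A clique must lie in a single bag of any decomposition, so no decomposition can have width below 3. Hence tw(G) = 3 exactly.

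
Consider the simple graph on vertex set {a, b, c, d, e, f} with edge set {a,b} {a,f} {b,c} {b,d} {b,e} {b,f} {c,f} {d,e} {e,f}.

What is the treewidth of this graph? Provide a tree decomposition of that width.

Treewidth 2.
One such decomposition:
Bags: B1 = {b, e, f}  B2 = {b, c, f}  B3 = {b, d, e}  B4 = {a, b, f}
Tree: B1–B2, B1–B3, B2–B4

Each bag holds 3 vertices, so the decomposition has width 2, which upper-bounds the treewidth. For the lower bound, the 3 vertices {b, d, e} are pairwise adjacent, and any tree decomposition puts a clique entirely inside one bag — forcing width ≥ 2. Combining the bounds, tw(G) = 2.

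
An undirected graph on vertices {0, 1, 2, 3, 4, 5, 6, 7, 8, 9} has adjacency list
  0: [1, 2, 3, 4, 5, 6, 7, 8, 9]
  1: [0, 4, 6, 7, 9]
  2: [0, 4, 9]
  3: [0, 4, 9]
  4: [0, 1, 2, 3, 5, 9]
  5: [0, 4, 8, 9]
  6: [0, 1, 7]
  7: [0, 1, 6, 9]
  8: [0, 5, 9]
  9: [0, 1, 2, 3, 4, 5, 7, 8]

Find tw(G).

A width-3 tree decomposition is:
Bags: B1 = {0, 1, 6, 7}  B2 = {0, 1, 7, 9}  B3 = {0, 1, 4, 9}  B4 = {0, 4, 5, 9}  B5 = {0, 2, 4, 9}  B6 = {0, 5, 8, 9}  B7 = {0, 3, 4, 9}
Tree: B1–B2, B2–B3, B3–B4, B3–B5, B4–B6, B4–B7
Every bag has size at most 4, so the width is 4 − 1 = 3 and tw(G) ≤ 3. For the lower bound, the 4 vertices {0, 5, 8, 9} are pairwise adjacent, and any tree decomposition puts a clique entirely inside one bag — forcing width ≥ 3. Combining the bounds, tw(G) = 3.

3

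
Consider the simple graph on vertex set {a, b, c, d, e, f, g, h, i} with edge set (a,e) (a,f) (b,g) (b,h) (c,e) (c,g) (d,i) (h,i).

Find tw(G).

1

A width-1 tree decomposition is:
Bags: B1 = {a, f}  B2 = {a, e}  B3 = {c, e}  B4 = {c, g}  B5 = {b, g}  B6 = {b, h}  B7 = {h, i}  B8 = {d, i}
Tree: B1–B2, B2–B3, B3–B4, B4–B5, B5–B6, B6–B7, B7–B8
Each bag holds 2 vertices, so the decomposition has width 1, which upper-bounds the treewidth. G has an edge, so its treewidth is at least 1. The upper and lower bounds meet at 1, so that is the treewidth.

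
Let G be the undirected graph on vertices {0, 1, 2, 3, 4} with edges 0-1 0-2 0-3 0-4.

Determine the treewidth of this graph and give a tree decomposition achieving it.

Treewidth 1.
Bags: B1 = {0, 2}  B2 = {0, 4}  B3 = {0, 1}  B4 = {0, 3}
Tree: B1–B2, B1–B3, B2–B4

Each bag holds 2 vertices, so the decomposition has width 1, which upper-bounds the treewidth. G has an edge, so its treewidth is at least 1. Therefore the treewidth is 1.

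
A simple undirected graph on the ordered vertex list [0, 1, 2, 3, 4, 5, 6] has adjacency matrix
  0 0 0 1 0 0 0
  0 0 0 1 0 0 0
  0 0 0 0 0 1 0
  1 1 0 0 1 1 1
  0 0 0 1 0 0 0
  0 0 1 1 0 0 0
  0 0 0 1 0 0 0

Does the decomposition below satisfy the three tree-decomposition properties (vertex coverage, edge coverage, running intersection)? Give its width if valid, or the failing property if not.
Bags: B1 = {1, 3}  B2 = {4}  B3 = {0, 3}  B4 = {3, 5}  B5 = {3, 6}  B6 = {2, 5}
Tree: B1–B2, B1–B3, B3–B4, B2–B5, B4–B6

No — edge (3,4) lies in no bag.

A tree decomposition must satisfy three properties: every vertex lies in some bag; for every edge, both endpoints lie together in some bag; and for every vertex, the bags containing it form a connected subtree. Here edge (3,4) lies in no bag, so the decomposition is invalid.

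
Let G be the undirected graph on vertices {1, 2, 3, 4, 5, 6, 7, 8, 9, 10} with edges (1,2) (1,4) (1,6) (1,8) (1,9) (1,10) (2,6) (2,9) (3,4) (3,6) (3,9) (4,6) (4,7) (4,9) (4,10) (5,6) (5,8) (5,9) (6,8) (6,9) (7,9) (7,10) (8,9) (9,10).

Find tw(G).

3

A width-3 tree decomposition is:
Bags: B1 = {1, 6, 8, 9}  B2 = {1, 4, 6, 9}  B3 = {5, 6, 8, 9}  B4 = {3, 4, 6, 9}  B5 = {1, 2, 6, 9}  B6 = {1, 4, 9, 10}  B7 = {4, 7, 9, 10}
Tree: B1–B2, B1–B3, B2–B4, B1–B5, B2–B6, B6–B7
The largest bag has 4 vertices, giving width 3; this decomposition certifies tw(G) ≤ 3. On the other hand G contains the 4-clique {1, 4, 9, 10}. A clique must lie in a single bag of any decomposition, so no decomposition can have width below 3. Hence tw(G) = 3 exactly.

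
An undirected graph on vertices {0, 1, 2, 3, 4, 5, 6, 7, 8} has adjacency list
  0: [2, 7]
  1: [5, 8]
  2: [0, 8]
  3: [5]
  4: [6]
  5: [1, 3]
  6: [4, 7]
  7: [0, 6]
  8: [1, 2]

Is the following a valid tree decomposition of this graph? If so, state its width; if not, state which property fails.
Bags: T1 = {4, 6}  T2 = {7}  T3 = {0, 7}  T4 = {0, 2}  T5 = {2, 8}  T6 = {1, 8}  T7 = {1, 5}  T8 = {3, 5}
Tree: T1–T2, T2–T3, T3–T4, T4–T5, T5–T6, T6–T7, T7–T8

No — edge (6,7) lies in no bag.

A tree decomposition must satisfy three properties: every vertex lies in some bag; for every edge, both endpoints lie together in some bag; and for every vertex, the bags containing it form a connected subtree. Here edge (6,7) lies in no bag, so the decomposition is invalid.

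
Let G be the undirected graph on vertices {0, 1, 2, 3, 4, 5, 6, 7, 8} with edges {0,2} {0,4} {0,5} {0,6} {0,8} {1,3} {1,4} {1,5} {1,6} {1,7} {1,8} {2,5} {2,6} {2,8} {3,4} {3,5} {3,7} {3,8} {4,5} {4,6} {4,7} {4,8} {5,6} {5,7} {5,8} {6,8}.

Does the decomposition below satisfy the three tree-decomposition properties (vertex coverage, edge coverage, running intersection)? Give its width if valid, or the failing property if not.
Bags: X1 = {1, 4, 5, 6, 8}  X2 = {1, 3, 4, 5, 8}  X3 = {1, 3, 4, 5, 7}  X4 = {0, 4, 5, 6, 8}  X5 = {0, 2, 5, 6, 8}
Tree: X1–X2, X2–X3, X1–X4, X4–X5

Every vertex of G appears in some bag (union = {0, 1, 2, 3, 4, 5, 6, 7, 8}); every edge is covered by a bag; and for each vertex v the set of bags containing v is connected in the bag tree. The decomposition is therefore valid. The largest bag has 5 vertices, so the width is 4.

Yes; width 4.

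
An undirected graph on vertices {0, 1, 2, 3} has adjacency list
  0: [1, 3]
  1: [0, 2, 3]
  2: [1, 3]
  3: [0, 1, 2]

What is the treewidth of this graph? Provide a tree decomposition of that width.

Treewidth 2.
Bags: B1 = {0, 1, 3}  B2 = {1, 2, 3}
Tree: B1–B2

Every bag has size at most 3, so the width is 3 − 1 = 2 and tw(G) ≤ 2. For the lower bound, the 3 vertices {0, 1, 3} are pairwise adjacent, and any tree decomposition puts a clique entirely inside one bag — forcing width ≥ 2. The upper and lower bounds meet at 2, so that is the treewidth.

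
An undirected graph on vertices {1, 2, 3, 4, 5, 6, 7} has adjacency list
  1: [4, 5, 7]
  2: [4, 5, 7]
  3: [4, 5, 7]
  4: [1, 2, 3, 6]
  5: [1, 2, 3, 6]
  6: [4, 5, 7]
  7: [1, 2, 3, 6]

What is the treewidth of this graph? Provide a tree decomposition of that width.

Treewidth 3.
One optimal decomposition is:
Bags: B1 = {1, 4, 5, 7}  B2 = {2, 4, 5, 7}  B3 = {4, 5, 6, 7}  B4 = {3, 4, 5, 7}
Tree: B1–B2, B2–B3, B3–B4

Each bag holds 4 vertices, so the decomposition has width 3, which upper-bounds the treewidth. For the lower bound: the 4 vertex sets {1,4}, {2,5}, {7}, {6} are disjoint, each induces a connected subgraph, and every pair is joined by at least one edge of G. Contracting each set to a single vertex therefore yields K_{4} as a minor, and since treewidth is minor-monotone, tw(G) ≥ tw(K_{4}) = 3. The upper and lower bounds meet at 3, so that is the treewidth.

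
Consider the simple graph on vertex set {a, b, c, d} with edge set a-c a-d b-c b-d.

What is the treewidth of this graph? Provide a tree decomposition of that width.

Every bag has size at most 3, so the width is 3 − 1 = 2 and tw(G) ≤ 2. Since a–c–b–d–a is a cycle in G, G is not acyclic. Forests are exactly the graphs of treewidth ≤ 1, so tw(G) ≥ 2. Therefore the treewidth is 2.

Treewidth 2.
One optimal decomposition is:
Bags: B1 = {a, b, c}  B2 = {a, b, d}
Tree: B1–B2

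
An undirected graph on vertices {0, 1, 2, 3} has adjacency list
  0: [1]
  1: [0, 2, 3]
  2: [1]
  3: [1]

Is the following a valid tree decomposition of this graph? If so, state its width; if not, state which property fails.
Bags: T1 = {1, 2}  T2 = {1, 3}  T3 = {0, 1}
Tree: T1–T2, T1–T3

Checking the three conditions: (i) the bags cover all of {0, 1, 2, 3}; (ii) for each edge, some bag contains both endpoints; (iii) the bags containing any fixed vertex form a subtree. All hold, so the decomposition is valid with width 2 − 1 = 1.

Yes; width 1.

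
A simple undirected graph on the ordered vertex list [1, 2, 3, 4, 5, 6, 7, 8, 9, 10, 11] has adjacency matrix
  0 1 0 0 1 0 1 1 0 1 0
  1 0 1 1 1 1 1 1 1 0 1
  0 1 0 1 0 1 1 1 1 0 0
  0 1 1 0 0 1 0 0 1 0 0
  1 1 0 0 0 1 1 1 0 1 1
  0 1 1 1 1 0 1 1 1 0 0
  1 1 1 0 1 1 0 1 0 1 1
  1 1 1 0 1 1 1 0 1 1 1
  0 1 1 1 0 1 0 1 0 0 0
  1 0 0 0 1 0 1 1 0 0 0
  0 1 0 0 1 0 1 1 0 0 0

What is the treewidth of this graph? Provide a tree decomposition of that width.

Each bag holds 5 vertices, so the decomposition has width 4, which upper-bounds the treewidth. On the other hand G contains the 5-clique {2, 3, 6, 8, 9}. A clique must lie in a single bag of any decomposition, so no decomposition can have width below 4. Therefore the treewidth is 4.

Treewidth 4.
Bags: B1 = {1, 2, 5, 7, 8}  B2 = {2, 5, 7, 8, 11}  B3 = {2, 5, 6, 7, 8}  B4 = {2, 3, 6, 7, 8}  B5 = {2, 3, 6, 8, 9}  B6 = {1, 5, 7, 8, 10}  B7 = {2, 3, 4, 6, 9}
Tree: B1–B2, B2–B3, B3–B4, B4–B5, B1–B6, B5–B7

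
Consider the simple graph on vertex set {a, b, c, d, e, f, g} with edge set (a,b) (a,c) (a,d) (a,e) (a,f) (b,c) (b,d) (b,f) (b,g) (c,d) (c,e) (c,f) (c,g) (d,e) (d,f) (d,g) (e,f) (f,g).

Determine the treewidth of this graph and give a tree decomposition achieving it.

Treewidth 4.
Bags: B1 = {a, b, c, d, f}  B2 = {a, c, d, e, f}  B3 = {b, c, d, f, g}
Tree: B1–B2, B1–B3

Each bag holds 5 vertices, so the decomposition has width 4, which upper-bounds the treewidth. On the other hand G contains the 5-clique {b, c, d, f, g}. A clique must lie in a single bag of any decomposition, so no decomposition can have width below 4. The upper and lower bounds meet at 4, so that is the treewidth.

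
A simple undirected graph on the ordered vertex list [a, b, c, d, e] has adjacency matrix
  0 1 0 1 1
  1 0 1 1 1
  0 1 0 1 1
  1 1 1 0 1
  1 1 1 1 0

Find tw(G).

A width-3 tree decomposition is:
Bags: B1 = {b, c, d, e}  B2 = {a, b, d, e}
Tree: B1–B2
Every bag has size at most 4, so the width is 4 − 1 = 3 and tw(G) ≤ 3. Conversely, {b, c, d, e} is a clique of size 4, and the vertices of any clique must share a bag in every tree decomposition; so some bag has ≥ 4 vertices and tw(G) ≥ 3. Hence tw(G) = 3 exactly.

3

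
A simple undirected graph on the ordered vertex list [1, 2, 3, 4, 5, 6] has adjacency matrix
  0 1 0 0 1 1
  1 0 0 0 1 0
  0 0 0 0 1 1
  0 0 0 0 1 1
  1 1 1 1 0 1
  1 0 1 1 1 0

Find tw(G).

A width-2 tree decomposition is:
Bags: B1 = {4, 5, 6}  B2 = {1, 5, 6}  B3 = {3, 5, 6}  B4 = {1, 2, 5}
Tree: B1–B2, B2–B3, B2–B4
Each bag holds 3 vertices, so the decomposition has width 2, which upper-bounds the treewidth. Conversely, {1, 2, 5} is a clique of size 3, and the vertices of any clique must share a bag in every tree decomposition; so some bag has ≥ 3 vertices and tw(G) ≥ 2. Combining the bounds, tw(G) = 2.

2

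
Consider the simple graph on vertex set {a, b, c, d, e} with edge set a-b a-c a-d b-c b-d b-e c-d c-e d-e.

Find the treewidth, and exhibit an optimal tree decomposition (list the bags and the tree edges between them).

The largest bag has 4 vertices, giving width 3; this decomposition certifies tw(G) ≤ 3. On the other hand G contains the 4-clique {b, c, d, e}. A clique must lie in a single bag of any decomposition, so no decomposition can have width below 3. The upper and lower bounds meet at 3, so that is the treewidth.

Treewidth 3.
One optimal decomposition is:
Bags: B1 = {b, c, d, e}  B2 = {a, b, c, d}
Tree: B1–B2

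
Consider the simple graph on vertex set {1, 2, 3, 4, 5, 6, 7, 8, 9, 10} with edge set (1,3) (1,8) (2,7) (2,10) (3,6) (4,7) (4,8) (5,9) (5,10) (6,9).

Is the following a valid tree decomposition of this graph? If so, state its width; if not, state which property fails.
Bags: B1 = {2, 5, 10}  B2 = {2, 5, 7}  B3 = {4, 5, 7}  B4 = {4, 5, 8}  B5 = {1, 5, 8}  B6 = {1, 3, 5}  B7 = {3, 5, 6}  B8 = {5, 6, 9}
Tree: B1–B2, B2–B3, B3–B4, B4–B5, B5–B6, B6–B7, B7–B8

Every vertex of G appears in some bag (union = {1, 2, 3, 4, 5, 6, 7, 8, 9, 10}); every edge is covered by a bag; and for each vertex v the set of bags containing v is connected in the bag tree. The decomposition is therefore valid. The largest bag has 3 vertices, so the width is 2.

Yes; width 2.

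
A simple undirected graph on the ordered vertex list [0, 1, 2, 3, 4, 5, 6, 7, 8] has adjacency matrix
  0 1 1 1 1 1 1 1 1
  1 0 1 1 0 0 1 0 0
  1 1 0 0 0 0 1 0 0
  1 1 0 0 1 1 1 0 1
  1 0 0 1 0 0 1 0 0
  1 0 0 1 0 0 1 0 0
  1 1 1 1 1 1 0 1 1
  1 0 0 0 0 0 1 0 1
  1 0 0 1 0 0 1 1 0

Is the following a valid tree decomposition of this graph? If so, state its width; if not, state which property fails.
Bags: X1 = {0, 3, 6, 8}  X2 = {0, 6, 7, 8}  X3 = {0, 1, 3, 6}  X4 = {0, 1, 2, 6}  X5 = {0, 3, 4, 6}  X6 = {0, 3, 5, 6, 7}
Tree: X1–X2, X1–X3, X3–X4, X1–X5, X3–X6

No — bags containing vertex 7 are not connected in the tree.

A tree decomposition must satisfy three properties: every vertex lies in some bag; for every edge, both endpoints lie together in some bag; and for every vertex, the bags containing it form a connected subtree. Here bags containing vertex 7 are not connected in the tree, so the decomposition is invalid.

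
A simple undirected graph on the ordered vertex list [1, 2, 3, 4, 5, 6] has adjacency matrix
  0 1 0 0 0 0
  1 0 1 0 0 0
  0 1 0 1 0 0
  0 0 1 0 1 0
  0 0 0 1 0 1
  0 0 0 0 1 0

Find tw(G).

A width-1 tree decomposition is:
Bags: B1 = {1, 2}  B2 = {2, 3}  B3 = {3, 4}  B4 = {4, 5}  B5 = {5, 6}
Tree: B1–B2, B2–B3, B3–B4, B4–B5
The largest bag has 2 vertices, giving width 1; this decomposition certifies tw(G) ≤ 1. Since G has at least one edge (e.g. 1–2), it is not an edgeless graph, so tw(G) ≥ 1. Hence tw(G) = 1 exactly.

1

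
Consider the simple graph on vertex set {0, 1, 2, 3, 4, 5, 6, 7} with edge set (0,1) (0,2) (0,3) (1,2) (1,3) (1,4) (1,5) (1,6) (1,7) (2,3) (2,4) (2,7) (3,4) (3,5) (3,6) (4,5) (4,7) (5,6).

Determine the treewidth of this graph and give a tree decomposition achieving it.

Every bag has size at most 4, so the width is 4 − 1 = 3 and tw(G) ≤ 3. Conversely, {0, 1, 2, 3} is a clique of size 4, and the vertices of any clique must share a bag in every tree decomposition; so some bag has ≥ 4 vertices and tw(G) ≥ 3. Combining the bounds, tw(G) = 3.

Treewidth 3.
Bags: B1 = {1, 2, 3, 4}  B2 = {0, 1, 2, 3}  B3 = {1, 2, 4, 7}  B4 = {1, 3, 4, 5}  B5 = {1, 3, 5, 6}
Tree: B1–B2, B1–B3, B1–B4, B4–B5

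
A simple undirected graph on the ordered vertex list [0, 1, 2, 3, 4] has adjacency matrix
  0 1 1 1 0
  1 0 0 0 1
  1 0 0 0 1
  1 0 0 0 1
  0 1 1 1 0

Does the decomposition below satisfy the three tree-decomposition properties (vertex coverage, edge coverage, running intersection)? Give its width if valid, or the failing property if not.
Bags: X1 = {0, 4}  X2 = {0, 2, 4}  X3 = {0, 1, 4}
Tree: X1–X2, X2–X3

No — vertex 3 appears in no bag.

A tree decomposition must satisfy three properties: every vertex lies in some bag; for every edge, both endpoints lie together in some bag; and for every vertex, the bags containing it form a connected subtree. Here vertex 3 appears in no bag, so the decomposition is invalid.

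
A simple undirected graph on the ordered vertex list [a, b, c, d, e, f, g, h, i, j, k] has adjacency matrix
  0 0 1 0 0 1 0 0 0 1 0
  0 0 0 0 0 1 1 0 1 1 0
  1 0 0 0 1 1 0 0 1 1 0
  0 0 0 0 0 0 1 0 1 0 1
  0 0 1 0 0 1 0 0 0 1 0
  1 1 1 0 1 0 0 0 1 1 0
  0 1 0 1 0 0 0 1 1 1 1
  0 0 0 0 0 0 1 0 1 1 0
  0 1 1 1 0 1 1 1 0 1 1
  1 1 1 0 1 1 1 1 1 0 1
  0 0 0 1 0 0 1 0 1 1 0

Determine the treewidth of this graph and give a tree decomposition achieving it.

The largest bag has 4 vertices, giving width 3; this decomposition certifies tw(G) ≤ 3. For the lower bound, the 4 vertices {d, g, i, k} are pairwise adjacent, and any tree decomposition puts a clique entirely inside one bag — forcing width ≥ 3. The upper and lower bounds meet at 3, so that is the treewidth.

Treewidth 3.
One optimal decomposition is:
Bags: B1 = {c, f, i, j}  B2 = {b, f, i, j}  B3 = {b, g, i, j}  B4 = {g, h, i, j}  B5 = {g, i, j, k}  B6 = {d, g, i, k}  B7 = {a, c, f, j}  B8 = {c, e, f, j}
Tree: B1–B2, B2–B3, B3–B4, B4–B5, B5–B6, B1–B7, B7–B8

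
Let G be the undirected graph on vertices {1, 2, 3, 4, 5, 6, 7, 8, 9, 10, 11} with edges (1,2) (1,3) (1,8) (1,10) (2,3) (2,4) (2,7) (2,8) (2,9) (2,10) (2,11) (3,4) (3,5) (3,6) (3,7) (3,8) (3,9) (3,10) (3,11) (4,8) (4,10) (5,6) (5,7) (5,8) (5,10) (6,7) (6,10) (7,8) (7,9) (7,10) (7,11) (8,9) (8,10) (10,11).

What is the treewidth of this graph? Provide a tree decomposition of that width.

Treewidth 4.
One optimal decomposition is:
Bags: B1 = {1, 2, 3, 8, 10}  B2 = {2, 3, 7, 8, 10}  B3 = {2, 3, 4, 8, 10}  B4 = {2, 3, 7, 10, 11}  B5 = {3, 5, 7, 8, 10}  B6 = {2, 3, 7, 8, 9}  B7 = {3, 5, 6, 7, 10}
Tree: B1–B2, B1–B3, B2–B4, B2–B5, B2–B6, B5–B7

Each bag holds 5 vertices, so the decomposition has width 4, which upper-bounds the treewidth. Conversely, {2, 3, 7, 8, 9} is a clique of size 5, and the vertices of any clique must share a bag in every tree decomposition; so some bag has ≥ 5 vertices and tw(G) ≥ 4. Hence tw(G) = 4 exactly.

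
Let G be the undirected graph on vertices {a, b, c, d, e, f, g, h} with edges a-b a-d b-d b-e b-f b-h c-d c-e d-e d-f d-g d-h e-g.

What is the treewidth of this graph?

2

A width-2 tree decomposition is:
Bags: B1 = {b, d, e}  B2 = {a, b, d}  B3 = {c, d, e}  B4 = {b, d, f}  B5 = {b, d, h}  B6 = {d, e, g}
Tree: B1–B2, B1–B3, B1–B4, B1–B5, B1–B6
Each bag holds 3 vertices, so the decomposition has width 2, which upper-bounds the treewidth. On the other hand G contains the 3-clique {d, e, g}. A clique must lie in a single bag of any decomposition, so no decomposition can have width below 2. Hence tw(G) = 2 exactly.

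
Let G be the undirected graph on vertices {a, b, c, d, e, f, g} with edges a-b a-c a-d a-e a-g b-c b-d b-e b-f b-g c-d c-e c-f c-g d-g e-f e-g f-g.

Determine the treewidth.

4

A width-4 tree decomposition is:
Bags: B1 = {a, b, c, d, g}  B2 = {a, b, c, e, g}  B3 = {b, c, e, f, g}
Tree: B1–B2, B2–B3
Every bag has size at most 5, so the width is 5 − 1 = 4 and tw(G) ≤ 4. For the lower bound, the 5 vertices {a, b, c, d, g} are pairwise adjacent, and any tree decomposition puts a clique entirely inside one bag — forcing width ≥ 4. Therefore the treewidth is 4.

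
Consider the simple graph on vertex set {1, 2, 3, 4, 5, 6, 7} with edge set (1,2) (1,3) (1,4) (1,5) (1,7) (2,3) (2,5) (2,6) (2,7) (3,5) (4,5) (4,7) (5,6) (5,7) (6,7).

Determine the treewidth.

3

A width-3 tree decomposition is:
Bags: B1 = {1, 2, 5, 7}  B2 = {1, 2, 3, 5}  B3 = {2, 5, 6, 7}  B4 = {1, 4, 5, 7}
Tree: B1–B2, B1–B3, B1–B4
Every bag has size at most 4, so the width is 4 − 1 = 3 and tw(G) ≤ 3. For the lower bound, the 4 vertices {1, 2, 3, 5} are pairwise adjacent, and any tree decomposition puts a clique entirely inside one bag — forcing width ≥ 3. Hence tw(G) = 3 exactly.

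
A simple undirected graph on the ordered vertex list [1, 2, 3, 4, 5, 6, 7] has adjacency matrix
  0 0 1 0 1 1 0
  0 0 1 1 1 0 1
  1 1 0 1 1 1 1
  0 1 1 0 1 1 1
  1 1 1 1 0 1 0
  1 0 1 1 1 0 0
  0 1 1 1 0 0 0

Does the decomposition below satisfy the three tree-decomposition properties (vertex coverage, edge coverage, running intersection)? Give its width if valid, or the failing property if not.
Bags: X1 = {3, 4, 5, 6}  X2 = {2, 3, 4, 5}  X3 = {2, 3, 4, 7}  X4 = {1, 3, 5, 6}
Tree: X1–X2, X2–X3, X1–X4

Yes; width 3.

Vertex coverage: the bags together contain {1, 2, 3, 4, 5, 6, 7}, the full vertex set. Edge coverage: each edge of G has both endpoints in at least one bag. Running intersection: for every vertex, the bags containing it form a connected subtree. All three properties hold, so this is a valid tree decomposition of width max|bag| − 1 = 3, and hence tw(G) ≤ 3.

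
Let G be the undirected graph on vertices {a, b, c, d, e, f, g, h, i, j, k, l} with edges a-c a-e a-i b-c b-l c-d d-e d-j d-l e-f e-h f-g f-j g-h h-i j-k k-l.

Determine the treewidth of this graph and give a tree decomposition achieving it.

Treewidth 3.
Bags: B1 = {b, c, k, l}  B2 = {c, d, k, l}  B3 = {c, d, j, k}  B4 = {a, c, d, j}  B5 = {a, d, e, j}  B6 = {a, e, f, j}  B7 = {a, e, f, i}  B8 = {e, f, h, i}  B9 = {f, g, h, i}
Tree: B1–B2, B2–B3, B3–B4, B4–B5, B5–B6, B6–B7, B7–B8, B8–B9

The largest bag has 4 vertices, giving width 3; this decomposition certifies tw(G) ≤ 3. For the lower bound: the 4 vertex sets {b,k,l}, {c}, {d}, {a,e,f,j} are disjoint, each induces a connected subgraph, and every pair is joined by at least one edge of G. Contracting each set to a single vertex therefore yields K_{4} as a minor, and since treewidth is minor-monotone, tw(G) ≥ tw(K_{4}) = 3. Therefore the treewidth is 3.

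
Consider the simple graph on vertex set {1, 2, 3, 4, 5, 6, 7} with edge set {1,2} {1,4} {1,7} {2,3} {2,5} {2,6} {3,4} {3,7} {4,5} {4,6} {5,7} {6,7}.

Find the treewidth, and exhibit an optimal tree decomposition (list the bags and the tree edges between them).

Each bag holds 4 vertices, so the decomposition has width 3, which upper-bounds the treewidth. For the lower bound: the 4 vertex sets {2,5}, {6,7}, {4}, {3} are disjoint, each induces a connected subgraph, and every pair is joined by at least one edge of G. Contracting each set to a single vertex therefore yields K_{4} as a minor, and since treewidth is minor-monotone, tw(G) ≥ tw(K_{4}) = 3. Combining the bounds, tw(G) = 3.

Treewidth 3.
Bags: B1 = {2, 4, 5, 7}  B2 = {2, 4, 6, 7}  B3 = {2, 3, 4, 7}  B4 = {1, 2, 4, 7}
Tree: B1–B2, B2–B3, B3–B4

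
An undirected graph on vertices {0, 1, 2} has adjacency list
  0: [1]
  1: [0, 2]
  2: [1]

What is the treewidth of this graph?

A width-1 tree decomposition is:
Bags: B1 = {0, 1}  B2 = {1, 2}
Tree: B1–B2
The largest bag has 2 vertices, giving width 1; this decomposition certifies tw(G) ≤ 1. Since G has at least one edge (e.g. 1–0), it is not an edgeless graph, so tw(G) ≥ 1. Hence tw(G) = 1 exactly.

1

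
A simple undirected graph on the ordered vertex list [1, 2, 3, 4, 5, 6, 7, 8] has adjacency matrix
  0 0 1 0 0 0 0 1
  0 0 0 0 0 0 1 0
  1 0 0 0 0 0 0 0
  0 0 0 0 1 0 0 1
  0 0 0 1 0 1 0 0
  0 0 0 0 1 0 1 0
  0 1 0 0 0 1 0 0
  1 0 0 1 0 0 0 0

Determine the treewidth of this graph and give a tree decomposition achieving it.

The largest bag has 2 vertices, giving width 1; this decomposition certifies tw(G) ≤ 1. Since G has at least one edge (e.g. 2–7), it is not an edgeless graph, so tw(G) ≥ 1. Hence tw(G) = 1 exactly.

Treewidth 1.
One optimal decomposition is:
Bags: B1 = {2, 7}  B2 = {6, 7}  B3 = {5, 6}  B4 = {4, 5}  B5 = {4, 8}  B6 = {1, 8}  B7 = {1, 3}
Tree: B1–B2, B2–B3, B3–B4, B4–B5, B5–B6, B6–B7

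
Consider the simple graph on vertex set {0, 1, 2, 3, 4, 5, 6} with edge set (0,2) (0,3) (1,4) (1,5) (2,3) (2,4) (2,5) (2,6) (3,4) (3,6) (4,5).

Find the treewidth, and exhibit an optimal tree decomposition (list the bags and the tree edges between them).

Treewidth 2.
Bags: B1 = {2, 4, 5}  B2 = {2, 3, 4}  B3 = {2, 3, 6}  B4 = {0, 2, 3}  B5 = {1, 4, 5}
Tree: B1–B2, B2–B3, B3–B4, B1–B5

Every bag has size at most 3, so the width is 3 − 1 = 2 and tw(G) ≤ 2. On the other hand G contains the 3-clique {1, 4, 5}. A clique must lie in a single bag of any decomposition, so no decomposition can have width below 2. Hence tw(G) = 2 exactly.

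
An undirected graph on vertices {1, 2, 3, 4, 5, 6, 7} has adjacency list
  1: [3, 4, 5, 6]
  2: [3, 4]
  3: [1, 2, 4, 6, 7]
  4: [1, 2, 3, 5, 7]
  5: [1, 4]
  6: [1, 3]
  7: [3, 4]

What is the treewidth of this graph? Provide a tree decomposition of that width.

Every bag has size at most 3, so the width is 3 − 1 = 2 and tw(G) ≤ 2. Conversely, {1, 3, 4} is a clique of size 3, and the vertices of any clique must share a bag in every tree decomposition; so some bag has ≥ 3 vertices and tw(G) ≥ 2. The upper and lower bounds meet at 2, so that is the treewidth.

Treewidth 2.
Bags: B1 = {2, 3, 4}  B2 = {1, 3, 4}  B3 = {1, 4, 5}  B4 = {1, 3, 6}  B5 = {3, 4, 7}
Tree: B1–B2, B2–B3, B2–B4, B2–B5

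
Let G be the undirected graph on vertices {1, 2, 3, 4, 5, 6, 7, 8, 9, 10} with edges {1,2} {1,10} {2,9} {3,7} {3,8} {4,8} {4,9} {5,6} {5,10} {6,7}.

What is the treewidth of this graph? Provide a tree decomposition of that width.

Treewidth 2.
One such decomposition:
Bags: B1 = {3, 6, 7}  B2 = {3, 5, 6}  B3 = {3, 5, 10}  B4 = {1, 3, 10}  B5 = {1, 2, 3}  B6 = {2, 3, 9}  B7 = {3, 4, 9}  B8 = {3, 4, 8}
Tree: B1–B2, B2–B3, B3–B4, B4–B5, B5–B6, B6–B7, B7–B8

The largest bag has 3 vertices, giving width 2; this decomposition certifies tw(G) ≤ 2. For the lower bound, G contains the cycle 3–7–6–5–10–1–2–9–4–8–3, so G is not a forest; only forests have treewidth ≤ 1, hence tw(G) ≥ 2. Hence tw(G) = 2 exactly.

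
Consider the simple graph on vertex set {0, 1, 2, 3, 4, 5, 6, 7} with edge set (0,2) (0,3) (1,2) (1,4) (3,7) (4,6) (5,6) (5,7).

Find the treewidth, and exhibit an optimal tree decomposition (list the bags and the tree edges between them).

Each bag holds 3 vertices, so the decomposition has width 2, which upper-bounds the treewidth. Since 2–0–3–7–5–6–4–1–2 is a cycle in G, G is not acyclic. Forests are exactly the graphs of treewidth ≤ 1, so tw(G) ≥ 2. The upper and lower bounds meet at 2, so that is the treewidth.

Treewidth 2.
One such decomposition:
Bags: B1 = {0, 2, 3}  B2 = {2, 3, 7}  B3 = {2, 5, 7}  B4 = {2, 5, 6}  B5 = {2, 4, 6}  B6 = {1, 2, 4}
Tree: B1–B2, B2–B3, B3–B4, B4–B5, B5–B6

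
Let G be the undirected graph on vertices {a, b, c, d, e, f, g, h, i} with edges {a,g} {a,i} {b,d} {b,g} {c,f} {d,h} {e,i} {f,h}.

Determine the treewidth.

1

A width-1 tree decomposition is:
Bags: B1 = {e, i}  B2 = {a, i}  B3 = {a, g}  B4 = {b, g}  B5 = {b, d}  B6 = {d, h}  B7 = {f, h}  B8 = {c, f}
Tree: B1–B2, B2–B3, B3–B4, B4–B5, B5–B6, B6–B7, B7–B8
Each bag holds 2 vertices, so the decomposition has width 1, which upper-bounds the treewidth. G has an edge, so its treewidth is at least 1. Combining the bounds, tw(G) = 1.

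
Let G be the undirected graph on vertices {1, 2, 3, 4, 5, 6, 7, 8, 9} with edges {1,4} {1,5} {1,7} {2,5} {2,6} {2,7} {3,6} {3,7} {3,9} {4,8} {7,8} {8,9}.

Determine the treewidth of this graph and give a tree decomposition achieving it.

The largest bag has 4 vertices, giving width 3; this decomposition certifies tw(G) ≤ 3. For the lower bound: the 4 vertex sets {4,8,9}, {1}, {7}, {2,3,5,6} are disjoint, each induces a connected subgraph, and every pair is joined by at least one edge of G. Contracting each set to a single vertex therefore yields K_{4} as a minor, and since treewidth is minor-monotone, tw(G) ≥ tw(K_{4}) = 3. The upper and lower bounds meet at 3, so that is the treewidth.

Treewidth 3.
One optimal decomposition is:
Bags: B1 = {1, 4, 8, 9}  B2 = {1, 7, 8, 9}  B3 = {1, 3, 7, 9}  B4 = {1, 3, 5, 7}  B5 = {2, 3, 5, 7}  B6 = {2, 3, 5, 6}
Tree: B1–B2, B2–B3, B3–B4, B4–B5, B5–B6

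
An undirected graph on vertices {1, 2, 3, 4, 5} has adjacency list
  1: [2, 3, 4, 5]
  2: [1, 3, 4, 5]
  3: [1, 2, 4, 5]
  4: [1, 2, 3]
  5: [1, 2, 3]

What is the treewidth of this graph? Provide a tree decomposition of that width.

Treewidth 3.
One optimal decomposition is:
Bags: B1 = {1, 2, 3, 4}  B2 = {1, 2, 3, 5}
Tree: B1–B2

Each bag holds 4 vertices, so the decomposition has width 3, which upper-bounds the treewidth. For the lower bound, the 4 vertices {1, 2, 3, 4} are pairwise adjacent, and any tree decomposition puts a clique entirely inside one bag — forcing width ≥ 3. Combining the bounds, tw(G) = 3.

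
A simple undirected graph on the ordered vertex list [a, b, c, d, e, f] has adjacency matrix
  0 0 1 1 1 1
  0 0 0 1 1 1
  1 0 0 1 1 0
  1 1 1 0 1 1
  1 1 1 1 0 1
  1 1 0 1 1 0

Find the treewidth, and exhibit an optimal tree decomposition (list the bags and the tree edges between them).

Treewidth 3.
Bags: B1 = {b, d, e, f}  B2 = {a, d, e, f}  B3 = {a, c, d, e}
Tree: B1–B2, B2–B3

Every bag has size at most 4, so the width is 4 − 1 = 3 and tw(G) ≤ 3. For the lower bound, the 4 vertices {a, c, d, e} are pairwise adjacent, and any tree decomposition puts a clique entirely inside one bag — forcing width ≥ 3. Hence tw(G) = 3 exactly.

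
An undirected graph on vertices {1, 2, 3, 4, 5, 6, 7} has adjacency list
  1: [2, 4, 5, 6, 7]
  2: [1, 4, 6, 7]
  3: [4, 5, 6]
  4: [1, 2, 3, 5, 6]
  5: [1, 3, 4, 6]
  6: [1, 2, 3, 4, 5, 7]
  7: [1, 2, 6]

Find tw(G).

A width-3 tree decomposition is:
Bags: B1 = {1, 4, 5, 6}  B2 = {3, 4, 5, 6}  B3 = {1, 2, 4, 6}  B4 = {1, 2, 6, 7}
Tree: B1–B2, B1–B3, B3–B4
Each bag holds 4 vertices, so the decomposition has width 3, which upper-bounds the treewidth. For the lower bound, the 4 vertices {1, 2, 4, 6} are pairwise adjacent, and any tree decomposition puts a clique entirely inside one bag — forcing width ≥ 3. The upper and lower bounds meet at 3, so that is the treewidth.

3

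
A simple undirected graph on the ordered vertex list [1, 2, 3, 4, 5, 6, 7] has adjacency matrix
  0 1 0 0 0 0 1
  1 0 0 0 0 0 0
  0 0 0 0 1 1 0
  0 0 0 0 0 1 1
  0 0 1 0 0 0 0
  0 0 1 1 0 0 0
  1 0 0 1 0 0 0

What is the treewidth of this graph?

1

A width-1 tree decomposition is:
Bags: B1 = {1, 2}  B2 = {1, 7}  B3 = {4, 7}  B4 = {4, 6}  B5 = {3, 6}  B6 = {3, 5}
Tree: B1–B2, B2–B3, B3–B4, B4–B5, B5–B6
The largest bag has 2 vertices, giving width 1; this decomposition certifies tw(G) ≤ 1. G has an edge, so its treewidth is at least 1. Hence tw(G) = 1 exactly.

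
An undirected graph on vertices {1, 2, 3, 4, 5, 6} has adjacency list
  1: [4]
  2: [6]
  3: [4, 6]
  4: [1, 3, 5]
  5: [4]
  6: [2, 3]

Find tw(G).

1

A width-1 tree decomposition is:
Bags: B1 = {2, 6}  B2 = {3, 6}  B3 = {3, 4}  B4 = {1, 4}  B5 = {4, 5}
Tree: B1–B2, B2–B3, B3–B4, B4–B5
Every bag has size at most 2, so the width is 2 − 1 = 1 and tw(G) ≤ 1. G has an edge, so its treewidth is at least 1. Therefore the treewidth is 1.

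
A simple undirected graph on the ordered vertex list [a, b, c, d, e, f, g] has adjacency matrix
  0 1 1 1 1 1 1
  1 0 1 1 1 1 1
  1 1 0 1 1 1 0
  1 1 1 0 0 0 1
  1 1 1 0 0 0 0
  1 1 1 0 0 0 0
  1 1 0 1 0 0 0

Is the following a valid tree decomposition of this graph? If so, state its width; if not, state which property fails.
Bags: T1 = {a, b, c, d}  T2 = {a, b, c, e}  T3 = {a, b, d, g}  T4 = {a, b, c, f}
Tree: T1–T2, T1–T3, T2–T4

Yes; width 3.

Every vertex of G appears in some bag (union = {a, b, c, d, e, f, g}); every edge is covered by a bag; and for each vertex v the set of bags containing v is connected in the bag tree. The decomposition is therefore valid. The largest bag has 4 vertices, so the width is 3.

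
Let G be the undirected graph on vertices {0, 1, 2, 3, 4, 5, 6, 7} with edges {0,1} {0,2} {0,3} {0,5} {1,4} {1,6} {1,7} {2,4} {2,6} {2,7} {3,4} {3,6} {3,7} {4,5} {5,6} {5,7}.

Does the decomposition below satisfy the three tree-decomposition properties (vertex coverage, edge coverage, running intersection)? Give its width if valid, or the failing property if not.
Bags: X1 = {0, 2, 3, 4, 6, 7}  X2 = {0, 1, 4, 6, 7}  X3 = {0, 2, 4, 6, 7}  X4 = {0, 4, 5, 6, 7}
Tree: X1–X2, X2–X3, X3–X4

A tree decomposition must satisfy three properties: every vertex lies in some bag; for every edge, both endpoints lie together in some bag; and for every vertex, the bags containing it form a connected subtree. Here bags containing vertex 2 are not connected in the tree, so the decomposition is invalid.

No — bags containing vertex 2 are not connected in the tree.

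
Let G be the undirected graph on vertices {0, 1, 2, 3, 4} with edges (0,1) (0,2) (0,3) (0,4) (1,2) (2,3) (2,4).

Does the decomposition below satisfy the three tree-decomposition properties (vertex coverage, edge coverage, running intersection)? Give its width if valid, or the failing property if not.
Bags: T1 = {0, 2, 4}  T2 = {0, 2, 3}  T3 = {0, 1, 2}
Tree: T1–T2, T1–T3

Every vertex of G appears in some bag (union = {0, 1, 2, 3, 4}); every edge is covered by a bag; and for each vertex v the set of bags containing v is connected in the bag tree. The decomposition is therefore valid. The largest bag has 3 vertices, so the width is 2.

Yes; width 2.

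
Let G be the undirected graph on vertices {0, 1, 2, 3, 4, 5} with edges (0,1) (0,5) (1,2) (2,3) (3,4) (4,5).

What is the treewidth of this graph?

A width-2 tree decomposition is:
Bags: B1 = {1, 2, 3}  B2 = {0, 1, 3}  B3 = {0, 3, 5}  B4 = {3, 4, 5}
Tree: B1–B2, B2–B3, B3–B4
The largest bag has 3 vertices, giving width 2; this decomposition certifies tw(G) ≤ 2. Since 3–2–1–0–5–4–3 is a cycle in G, G is not acyclic. Forests are exactly the graphs of treewidth ≤ 1, so tw(G) ≥ 2. Hence tw(G) = 2 exactly.

2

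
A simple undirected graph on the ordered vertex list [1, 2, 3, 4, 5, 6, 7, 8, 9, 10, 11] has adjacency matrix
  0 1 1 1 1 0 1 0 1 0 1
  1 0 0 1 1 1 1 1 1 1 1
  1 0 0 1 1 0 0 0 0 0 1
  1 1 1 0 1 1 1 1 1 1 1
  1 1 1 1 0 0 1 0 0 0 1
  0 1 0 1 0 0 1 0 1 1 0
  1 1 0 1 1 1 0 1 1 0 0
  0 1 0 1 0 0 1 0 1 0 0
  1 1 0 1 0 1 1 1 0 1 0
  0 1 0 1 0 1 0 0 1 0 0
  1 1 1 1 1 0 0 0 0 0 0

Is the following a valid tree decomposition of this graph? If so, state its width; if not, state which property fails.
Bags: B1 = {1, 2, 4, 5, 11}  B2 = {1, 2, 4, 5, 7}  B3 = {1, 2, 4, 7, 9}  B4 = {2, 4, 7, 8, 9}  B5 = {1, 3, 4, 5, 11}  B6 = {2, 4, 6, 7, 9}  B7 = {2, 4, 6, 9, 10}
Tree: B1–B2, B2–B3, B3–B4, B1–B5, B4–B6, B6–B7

Yes; width 4.

Checking the three conditions: (i) the bags cover all of {1, 2, 3, 4, 5, 6, 7, 8, 9, 10, 11}; (ii) for each edge, some bag contains both endpoints; (iii) the bags containing any fixed vertex form a subtree. All hold, so the decomposition is valid with width 5 − 1 = 4.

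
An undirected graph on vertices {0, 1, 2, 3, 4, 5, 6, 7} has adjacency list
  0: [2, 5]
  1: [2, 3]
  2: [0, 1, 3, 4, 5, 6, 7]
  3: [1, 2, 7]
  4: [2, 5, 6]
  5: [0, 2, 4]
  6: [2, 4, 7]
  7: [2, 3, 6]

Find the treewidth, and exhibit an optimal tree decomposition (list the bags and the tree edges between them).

Treewidth 2.
One such decomposition:
Bags: B1 = {1, 2, 3}  B2 = {2, 3, 7}  B3 = {2, 6, 7}  B4 = {2, 4, 6}  B5 = {2, 4, 5}  B6 = {0, 2, 5}
Tree: B1–B2, B2–B3, B3–B4, B4–B5, B5–B6

The largest bag has 3 vertices, giving width 2; this decomposition certifies tw(G) ≤ 2. Conversely, {0, 2, 5} is a clique of size 3, and the vertices of any clique must share a bag in every tree decomposition; so some bag has ≥ 3 vertices and tw(G) ≥ 2. The upper and lower bounds meet at 2, so that is the treewidth.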